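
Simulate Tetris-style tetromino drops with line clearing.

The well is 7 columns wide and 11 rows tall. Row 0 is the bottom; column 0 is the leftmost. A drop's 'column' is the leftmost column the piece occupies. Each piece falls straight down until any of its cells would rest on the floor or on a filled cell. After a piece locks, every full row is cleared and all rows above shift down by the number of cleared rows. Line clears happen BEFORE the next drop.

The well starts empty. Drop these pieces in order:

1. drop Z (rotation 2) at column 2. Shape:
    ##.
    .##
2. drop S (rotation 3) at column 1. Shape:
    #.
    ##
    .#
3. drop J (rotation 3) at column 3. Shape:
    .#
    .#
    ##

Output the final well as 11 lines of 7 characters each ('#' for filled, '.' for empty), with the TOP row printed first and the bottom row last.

Answer: .......
.......
.......
.......
.......
.......
.#..#..
.##.#..
..###..
..##...
...##..

Derivation:
Drop 1: Z rot2 at col 2 lands with bottom-row=0; cleared 0 line(s) (total 0); column heights now [0 0 2 2 1 0 0], max=2
Drop 2: S rot3 at col 1 lands with bottom-row=2; cleared 0 line(s) (total 0); column heights now [0 5 4 2 1 0 0], max=5
Drop 3: J rot3 at col 3 lands with bottom-row=2; cleared 0 line(s) (total 0); column heights now [0 5 4 3 5 0 0], max=5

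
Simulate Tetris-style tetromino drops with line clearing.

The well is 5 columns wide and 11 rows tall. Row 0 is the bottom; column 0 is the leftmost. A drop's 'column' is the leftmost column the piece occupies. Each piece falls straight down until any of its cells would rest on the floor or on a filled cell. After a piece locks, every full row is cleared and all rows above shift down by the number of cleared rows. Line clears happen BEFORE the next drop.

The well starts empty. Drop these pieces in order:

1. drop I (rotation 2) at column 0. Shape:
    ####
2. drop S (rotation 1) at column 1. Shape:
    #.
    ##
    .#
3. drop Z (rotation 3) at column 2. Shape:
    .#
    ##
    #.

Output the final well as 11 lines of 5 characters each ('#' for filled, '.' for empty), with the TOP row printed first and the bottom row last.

Drop 1: I rot2 at col 0 lands with bottom-row=0; cleared 0 line(s) (total 0); column heights now [1 1 1 1 0], max=1
Drop 2: S rot1 at col 1 lands with bottom-row=1; cleared 0 line(s) (total 0); column heights now [1 4 3 1 0], max=4
Drop 3: Z rot3 at col 2 lands with bottom-row=3; cleared 0 line(s) (total 0); column heights now [1 4 5 6 0], max=6

Answer: .....
.....
.....
.....
.....
...#.
..##.
.##..
.##..
..#..
####.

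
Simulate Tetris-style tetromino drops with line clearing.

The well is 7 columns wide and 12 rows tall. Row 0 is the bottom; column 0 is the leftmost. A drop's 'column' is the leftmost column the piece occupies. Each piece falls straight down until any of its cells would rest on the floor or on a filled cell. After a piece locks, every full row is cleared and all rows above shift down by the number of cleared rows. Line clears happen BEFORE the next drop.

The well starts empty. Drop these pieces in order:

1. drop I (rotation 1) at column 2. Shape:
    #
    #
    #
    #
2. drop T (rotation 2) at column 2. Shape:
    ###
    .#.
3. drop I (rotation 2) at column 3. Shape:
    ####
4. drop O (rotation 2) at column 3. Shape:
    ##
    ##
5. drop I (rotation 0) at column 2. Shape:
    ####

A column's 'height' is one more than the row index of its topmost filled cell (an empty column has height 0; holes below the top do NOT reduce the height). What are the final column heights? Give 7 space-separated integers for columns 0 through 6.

Drop 1: I rot1 at col 2 lands with bottom-row=0; cleared 0 line(s) (total 0); column heights now [0 0 4 0 0 0 0], max=4
Drop 2: T rot2 at col 2 lands with bottom-row=3; cleared 0 line(s) (total 0); column heights now [0 0 5 5 5 0 0], max=5
Drop 3: I rot2 at col 3 lands with bottom-row=5; cleared 0 line(s) (total 0); column heights now [0 0 5 6 6 6 6], max=6
Drop 4: O rot2 at col 3 lands with bottom-row=6; cleared 0 line(s) (total 0); column heights now [0 0 5 8 8 6 6], max=8
Drop 5: I rot0 at col 2 lands with bottom-row=8; cleared 0 line(s) (total 0); column heights now [0 0 9 9 9 9 6], max=9

Answer: 0 0 9 9 9 9 6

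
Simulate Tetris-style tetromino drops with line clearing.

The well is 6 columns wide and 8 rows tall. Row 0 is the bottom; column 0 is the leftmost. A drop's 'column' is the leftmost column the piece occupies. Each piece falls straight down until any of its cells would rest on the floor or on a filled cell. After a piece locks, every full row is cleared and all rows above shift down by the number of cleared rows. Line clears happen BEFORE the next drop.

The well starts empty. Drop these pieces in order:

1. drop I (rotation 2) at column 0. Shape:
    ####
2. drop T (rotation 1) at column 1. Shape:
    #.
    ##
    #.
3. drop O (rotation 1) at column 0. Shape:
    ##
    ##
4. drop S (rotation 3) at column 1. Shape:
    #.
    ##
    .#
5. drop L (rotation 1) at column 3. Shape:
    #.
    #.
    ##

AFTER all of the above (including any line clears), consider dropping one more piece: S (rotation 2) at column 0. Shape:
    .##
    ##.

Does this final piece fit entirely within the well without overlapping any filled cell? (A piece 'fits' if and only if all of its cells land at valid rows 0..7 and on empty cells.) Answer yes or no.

Drop 1: I rot2 at col 0 lands with bottom-row=0; cleared 0 line(s) (total 0); column heights now [1 1 1 1 0 0], max=1
Drop 2: T rot1 at col 1 lands with bottom-row=1; cleared 0 line(s) (total 0); column heights now [1 4 3 1 0 0], max=4
Drop 3: O rot1 at col 0 lands with bottom-row=4; cleared 0 line(s) (total 0); column heights now [6 6 3 1 0 0], max=6
Drop 4: S rot3 at col 1 lands with bottom-row=5; cleared 0 line(s) (total 0); column heights now [6 8 7 1 0 0], max=8
Drop 5: L rot1 at col 3 lands with bottom-row=1; cleared 0 line(s) (total 0); column heights now [6 8 7 4 2 0], max=8
Test piece S rot2 at col 0 (width 3): heights before test = [6 8 7 4 2 0]; fits = False

Answer: no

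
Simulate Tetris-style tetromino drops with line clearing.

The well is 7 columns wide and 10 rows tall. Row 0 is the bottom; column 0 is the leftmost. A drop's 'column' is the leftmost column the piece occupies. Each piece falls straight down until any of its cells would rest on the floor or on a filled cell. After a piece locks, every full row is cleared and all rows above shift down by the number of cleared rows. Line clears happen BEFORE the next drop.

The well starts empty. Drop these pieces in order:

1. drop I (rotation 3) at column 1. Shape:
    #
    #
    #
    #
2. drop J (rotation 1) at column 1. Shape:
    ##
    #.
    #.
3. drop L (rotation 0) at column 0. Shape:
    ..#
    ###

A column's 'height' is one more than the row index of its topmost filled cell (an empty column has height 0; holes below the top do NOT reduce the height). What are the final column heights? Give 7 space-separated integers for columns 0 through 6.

Drop 1: I rot3 at col 1 lands with bottom-row=0; cleared 0 line(s) (total 0); column heights now [0 4 0 0 0 0 0], max=4
Drop 2: J rot1 at col 1 lands with bottom-row=4; cleared 0 line(s) (total 0); column heights now [0 7 7 0 0 0 0], max=7
Drop 3: L rot0 at col 0 lands with bottom-row=7; cleared 0 line(s) (total 0); column heights now [8 8 9 0 0 0 0], max=9

Answer: 8 8 9 0 0 0 0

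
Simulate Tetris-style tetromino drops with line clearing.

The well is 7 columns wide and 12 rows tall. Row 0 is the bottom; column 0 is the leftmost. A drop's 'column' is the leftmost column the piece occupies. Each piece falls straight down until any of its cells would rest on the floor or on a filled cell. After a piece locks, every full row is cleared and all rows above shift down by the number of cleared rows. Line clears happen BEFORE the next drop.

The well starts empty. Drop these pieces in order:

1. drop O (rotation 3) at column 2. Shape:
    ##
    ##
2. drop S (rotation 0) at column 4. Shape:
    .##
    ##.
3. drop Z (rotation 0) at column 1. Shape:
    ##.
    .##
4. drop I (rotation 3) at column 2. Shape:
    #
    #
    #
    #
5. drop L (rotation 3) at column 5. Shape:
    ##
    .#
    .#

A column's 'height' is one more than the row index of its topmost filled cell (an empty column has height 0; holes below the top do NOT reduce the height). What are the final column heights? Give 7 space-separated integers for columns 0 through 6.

Answer: 0 4 8 3 1 5 5

Derivation:
Drop 1: O rot3 at col 2 lands with bottom-row=0; cleared 0 line(s) (total 0); column heights now [0 0 2 2 0 0 0], max=2
Drop 2: S rot0 at col 4 lands with bottom-row=0; cleared 0 line(s) (total 0); column heights now [0 0 2 2 1 2 2], max=2
Drop 3: Z rot0 at col 1 lands with bottom-row=2; cleared 0 line(s) (total 0); column heights now [0 4 4 3 1 2 2], max=4
Drop 4: I rot3 at col 2 lands with bottom-row=4; cleared 0 line(s) (total 0); column heights now [0 4 8 3 1 2 2], max=8
Drop 5: L rot3 at col 5 lands with bottom-row=2; cleared 0 line(s) (total 0); column heights now [0 4 8 3 1 5 5], max=8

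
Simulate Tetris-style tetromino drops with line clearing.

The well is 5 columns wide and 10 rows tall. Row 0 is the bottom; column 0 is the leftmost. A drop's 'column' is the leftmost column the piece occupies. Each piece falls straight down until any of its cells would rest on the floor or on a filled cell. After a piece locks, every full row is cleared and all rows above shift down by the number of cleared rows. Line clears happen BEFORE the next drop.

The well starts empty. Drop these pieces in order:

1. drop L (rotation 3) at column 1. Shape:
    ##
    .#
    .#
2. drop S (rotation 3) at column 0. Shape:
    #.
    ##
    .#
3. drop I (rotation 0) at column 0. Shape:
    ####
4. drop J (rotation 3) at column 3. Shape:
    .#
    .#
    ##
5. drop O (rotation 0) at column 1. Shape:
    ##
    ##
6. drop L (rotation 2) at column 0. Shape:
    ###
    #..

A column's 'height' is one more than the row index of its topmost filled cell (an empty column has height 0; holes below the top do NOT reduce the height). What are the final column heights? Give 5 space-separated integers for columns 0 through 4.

Drop 1: L rot3 at col 1 lands with bottom-row=0; cleared 0 line(s) (total 0); column heights now [0 3 3 0 0], max=3
Drop 2: S rot3 at col 0 lands with bottom-row=3; cleared 0 line(s) (total 0); column heights now [6 5 3 0 0], max=6
Drop 3: I rot0 at col 0 lands with bottom-row=6; cleared 0 line(s) (total 0); column heights now [7 7 7 7 0], max=7
Drop 4: J rot3 at col 3 lands with bottom-row=7; cleared 0 line(s) (total 0); column heights now [7 7 7 8 10], max=10
Drop 5: O rot0 at col 1 lands with bottom-row=7; cleared 0 line(s) (total 0); column heights now [7 9 9 8 10], max=10
Drop 6: L rot2 at col 0 lands with bottom-row=8; cleared 0 line(s) (total 0); column heights now [10 10 10 8 10], max=10

Answer: 10 10 10 8 10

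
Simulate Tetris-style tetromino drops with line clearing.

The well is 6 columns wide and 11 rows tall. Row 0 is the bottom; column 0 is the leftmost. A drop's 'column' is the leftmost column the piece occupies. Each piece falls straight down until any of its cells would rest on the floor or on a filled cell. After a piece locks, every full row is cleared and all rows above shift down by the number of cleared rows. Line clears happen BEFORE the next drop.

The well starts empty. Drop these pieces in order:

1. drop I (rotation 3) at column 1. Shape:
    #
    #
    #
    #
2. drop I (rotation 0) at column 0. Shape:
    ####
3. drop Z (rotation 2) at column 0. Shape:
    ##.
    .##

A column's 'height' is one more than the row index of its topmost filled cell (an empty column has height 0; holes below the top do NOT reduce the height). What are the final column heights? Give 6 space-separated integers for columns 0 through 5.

Drop 1: I rot3 at col 1 lands with bottom-row=0; cleared 0 line(s) (total 0); column heights now [0 4 0 0 0 0], max=4
Drop 2: I rot0 at col 0 lands with bottom-row=4; cleared 0 line(s) (total 0); column heights now [5 5 5 5 0 0], max=5
Drop 3: Z rot2 at col 0 lands with bottom-row=5; cleared 0 line(s) (total 0); column heights now [7 7 6 5 0 0], max=7

Answer: 7 7 6 5 0 0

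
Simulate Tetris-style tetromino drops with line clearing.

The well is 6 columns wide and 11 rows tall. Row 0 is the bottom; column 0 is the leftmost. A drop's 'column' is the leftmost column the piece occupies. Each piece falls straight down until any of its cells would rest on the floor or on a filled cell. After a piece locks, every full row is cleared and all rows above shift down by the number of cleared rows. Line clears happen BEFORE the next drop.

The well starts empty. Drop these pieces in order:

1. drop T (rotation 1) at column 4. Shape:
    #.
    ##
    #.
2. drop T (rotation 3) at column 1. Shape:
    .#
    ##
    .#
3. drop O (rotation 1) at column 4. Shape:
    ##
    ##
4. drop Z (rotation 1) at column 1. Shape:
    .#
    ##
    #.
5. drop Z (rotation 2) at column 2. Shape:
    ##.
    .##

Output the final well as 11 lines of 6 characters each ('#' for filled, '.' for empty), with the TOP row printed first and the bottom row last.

Answer: ......
......
......
......
..##..
...##.
..#.##
.##.##
.##.#.
.##.##
..#.#.

Derivation:
Drop 1: T rot1 at col 4 lands with bottom-row=0; cleared 0 line(s) (total 0); column heights now [0 0 0 0 3 2], max=3
Drop 2: T rot3 at col 1 lands with bottom-row=0; cleared 0 line(s) (total 0); column heights now [0 2 3 0 3 2], max=3
Drop 3: O rot1 at col 4 lands with bottom-row=3; cleared 0 line(s) (total 0); column heights now [0 2 3 0 5 5], max=5
Drop 4: Z rot1 at col 1 lands with bottom-row=2; cleared 0 line(s) (total 0); column heights now [0 4 5 0 5 5], max=5
Drop 5: Z rot2 at col 2 lands with bottom-row=5; cleared 0 line(s) (total 0); column heights now [0 4 7 7 6 5], max=7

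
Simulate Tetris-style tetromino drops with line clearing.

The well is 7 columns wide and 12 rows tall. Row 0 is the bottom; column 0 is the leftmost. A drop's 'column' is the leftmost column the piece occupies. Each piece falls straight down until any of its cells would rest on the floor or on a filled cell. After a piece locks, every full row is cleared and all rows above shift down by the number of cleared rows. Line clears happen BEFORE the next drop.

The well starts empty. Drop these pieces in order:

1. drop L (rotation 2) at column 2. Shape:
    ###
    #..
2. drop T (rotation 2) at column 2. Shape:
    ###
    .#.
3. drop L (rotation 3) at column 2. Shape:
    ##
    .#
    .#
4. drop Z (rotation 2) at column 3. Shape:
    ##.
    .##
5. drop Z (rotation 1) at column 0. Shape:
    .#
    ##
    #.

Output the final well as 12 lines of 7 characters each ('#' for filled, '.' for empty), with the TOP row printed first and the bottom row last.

Answer: .......
.......
.......
.......
...##..
..####.
...#...
...#...
..###..
.#.#...
#####..
#.#....

Derivation:
Drop 1: L rot2 at col 2 lands with bottom-row=0; cleared 0 line(s) (total 0); column heights now [0 0 2 2 2 0 0], max=2
Drop 2: T rot2 at col 2 lands with bottom-row=2; cleared 0 line(s) (total 0); column heights now [0 0 4 4 4 0 0], max=4
Drop 3: L rot3 at col 2 lands with bottom-row=4; cleared 0 line(s) (total 0); column heights now [0 0 7 7 4 0 0], max=7
Drop 4: Z rot2 at col 3 lands with bottom-row=6; cleared 0 line(s) (total 0); column heights now [0 0 7 8 8 7 0], max=8
Drop 5: Z rot1 at col 0 lands with bottom-row=0; cleared 0 line(s) (total 0); column heights now [2 3 7 8 8 7 0], max=8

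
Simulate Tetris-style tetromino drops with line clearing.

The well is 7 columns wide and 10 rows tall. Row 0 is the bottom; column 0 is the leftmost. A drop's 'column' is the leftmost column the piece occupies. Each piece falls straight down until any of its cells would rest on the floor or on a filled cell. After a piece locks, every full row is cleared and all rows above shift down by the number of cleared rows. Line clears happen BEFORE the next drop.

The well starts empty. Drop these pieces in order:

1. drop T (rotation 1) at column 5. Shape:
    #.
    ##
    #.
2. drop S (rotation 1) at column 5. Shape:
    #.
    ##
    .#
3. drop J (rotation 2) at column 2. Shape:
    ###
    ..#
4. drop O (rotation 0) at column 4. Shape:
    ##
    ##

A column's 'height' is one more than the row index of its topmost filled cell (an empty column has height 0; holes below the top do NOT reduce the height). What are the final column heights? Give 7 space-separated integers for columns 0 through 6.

Drop 1: T rot1 at col 5 lands with bottom-row=0; cleared 0 line(s) (total 0); column heights now [0 0 0 0 0 3 2], max=3
Drop 2: S rot1 at col 5 lands with bottom-row=2; cleared 0 line(s) (total 0); column heights now [0 0 0 0 0 5 4], max=5
Drop 3: J rot2 at col 2 lands with bottom-row=0; cleared 0 line(s) (total 0); column heights now [0 0 2 2 2 5 4], max=5
Drop 4: O rot0 at col 4 lands with bottom-row=5; cleared 0 line(s) (total 0); column heights now [0 0 2 2 7 7 4], max=7

Answer: 0 0 2 2 7 7 4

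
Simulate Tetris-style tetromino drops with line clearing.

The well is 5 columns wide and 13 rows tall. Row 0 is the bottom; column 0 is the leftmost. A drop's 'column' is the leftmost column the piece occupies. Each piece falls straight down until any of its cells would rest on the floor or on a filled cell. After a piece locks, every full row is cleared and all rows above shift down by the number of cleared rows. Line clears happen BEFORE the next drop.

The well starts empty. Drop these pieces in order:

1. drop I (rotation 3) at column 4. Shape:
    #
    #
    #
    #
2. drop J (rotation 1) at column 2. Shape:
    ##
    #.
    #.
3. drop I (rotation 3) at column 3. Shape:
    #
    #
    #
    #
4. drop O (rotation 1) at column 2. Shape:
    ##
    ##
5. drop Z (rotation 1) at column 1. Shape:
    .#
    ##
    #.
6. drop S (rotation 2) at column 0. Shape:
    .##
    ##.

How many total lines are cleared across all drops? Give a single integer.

Drop 1: I rot3 at col 4 lands with bottom-row=0; cleared 0 line(s) (total 0); column heights now [0 0 0 0 4], max=4
Drop 2: J rot1 at col 2 lands with bottom-row=0; cleared 0 line(s) (total 0); column heights now [0 0 3 3 4], max=4
Drop 3: I rot3 at col 3 lands with bottom-row=3; cleared 0 line(s) (total 0); column heights now [0 0 3 7 4], max=7
Drop 4: O rot1 at col 2 lands with bottom-row=7; cleared 0 line(s) (total 0); column heights now [0 0 9 9 4], max=9
Drop 5: Z rot1 at col 1 lands with bottom-row=8; cleared 0 line(s) (total 0); column heights now [0 10 11 9 4], max=11
Drop 6: S rot2 at col 0 lands with bottom-row=10; cleared 0 line(s) (total 0); column heights now [11 12 12 9 4], max=12

Answer: 0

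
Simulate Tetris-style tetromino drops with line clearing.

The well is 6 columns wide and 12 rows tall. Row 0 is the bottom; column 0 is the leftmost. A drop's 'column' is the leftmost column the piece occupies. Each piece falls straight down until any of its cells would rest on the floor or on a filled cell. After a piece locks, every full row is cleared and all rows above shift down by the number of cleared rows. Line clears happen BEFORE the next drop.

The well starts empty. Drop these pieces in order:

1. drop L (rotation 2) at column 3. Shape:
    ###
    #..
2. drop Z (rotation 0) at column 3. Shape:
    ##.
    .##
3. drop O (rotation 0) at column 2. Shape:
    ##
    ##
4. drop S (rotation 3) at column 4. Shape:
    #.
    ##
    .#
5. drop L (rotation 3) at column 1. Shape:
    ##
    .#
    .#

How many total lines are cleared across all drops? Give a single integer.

Answer: 0

Derivation:
Drop 1: L rot2 at col 3 lands with bottom-row=0; cleared 0 line(s) (total 0); column heights now [0 0 0 2 2 2], max=2
Drop 2: Z rot0 at col 3 lands with bottom-row=2; cleared 0 line(s) (total 0); column heights now [0 0 0 4 4 3], max=4
Drop 3: O rot0 at col 2 lands with bottom-row=4; cleared 0 line(s) (total 0); column heights now [0 0 6 6 4 3], max=6
Drop 4: S rot3 at col 4 lands with bottom-row=3; cleared 0 line(s) (total 0); column heights now [0 0 6 6 6 5], max=6
Drop 5: L rot3 at col 1 lands with bottom-row=6; cleared 0 line(s) (total 0); column heights now [0 9 9 6 6 5], max=9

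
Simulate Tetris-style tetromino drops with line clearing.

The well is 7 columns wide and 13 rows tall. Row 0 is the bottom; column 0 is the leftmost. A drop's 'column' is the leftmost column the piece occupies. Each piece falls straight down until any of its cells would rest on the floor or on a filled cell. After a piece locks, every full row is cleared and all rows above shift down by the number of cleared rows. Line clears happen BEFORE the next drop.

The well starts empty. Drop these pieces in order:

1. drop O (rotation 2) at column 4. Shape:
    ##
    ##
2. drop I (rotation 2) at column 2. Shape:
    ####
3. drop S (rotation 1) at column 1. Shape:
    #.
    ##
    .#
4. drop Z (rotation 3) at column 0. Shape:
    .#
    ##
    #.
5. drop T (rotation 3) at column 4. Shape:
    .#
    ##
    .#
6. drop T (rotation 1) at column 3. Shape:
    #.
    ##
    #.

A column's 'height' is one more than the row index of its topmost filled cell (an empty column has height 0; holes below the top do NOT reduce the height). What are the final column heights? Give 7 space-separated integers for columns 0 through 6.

Drop 1: O rot2 at col 4 lands with bottom-row=0; cleared 0 line(s) (total 0); column heights now [0 0 0 0 2 2 0], max=2
Drop 2: I rot2 at col 2 lands with bottom-row=2; cleared 0 line(s) (total 0); column heights now [0 0 3 3 3 3 0], max=3
Drop 3: S rot1 at col 1 lands with bottom-row=3; cleared 0 line(s) (total 0); column heights now [0 6 5 3 3 3 0], max=6
Drop 4: Z rot3 at col 0 lands with bottom-row=5; cleared 0 line(s) (total 0); column heights now [7 8 5 3 3 3 0], max=8
Drop 5: T rot3 at col 4 lands with bottom-row=3; cleared 0 line(s) (total 0); column heights now [7 8 5 3 5 6 0], max=8
Drop 6: T rot1 at col 3 lands with bottom-row=4; cleared 0 line(s) (total 0); column heights now [7 8 5 7 6 6 0], max=8

Answer: 7 8 5 7 6 6 0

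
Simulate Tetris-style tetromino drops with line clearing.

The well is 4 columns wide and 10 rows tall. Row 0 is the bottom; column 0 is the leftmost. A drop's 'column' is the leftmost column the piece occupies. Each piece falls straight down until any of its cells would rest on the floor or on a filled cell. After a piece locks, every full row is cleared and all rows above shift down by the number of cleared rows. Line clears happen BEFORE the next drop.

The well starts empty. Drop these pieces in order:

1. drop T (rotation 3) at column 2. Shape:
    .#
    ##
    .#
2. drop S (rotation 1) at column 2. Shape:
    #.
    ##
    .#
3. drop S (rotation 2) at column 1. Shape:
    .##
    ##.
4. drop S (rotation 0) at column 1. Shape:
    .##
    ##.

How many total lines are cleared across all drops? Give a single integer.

Answer: 0

Derivation:
Drop 1: T rot3 at col 2 lands with bottom-row=0; cleared 0 line(s) (total 0); column heights now [0 0 2 3], max=3
Drop 2: S rot1 at col 2 lands with bottom-row=3; cleared 0 line(s) (total 0); column heights now [0 0 6 5], max=6
Drop 3: S rot2 at col 1 lands with bottom-row=6; cleared 0 line(s) (total 0); column heights now [0 7 8 8], max=8
Drop 4: S rot0 at col 1 lands with bottom-row=8; cleared 0 line(s) (total 0); column heights now [0 9 10 10], max=10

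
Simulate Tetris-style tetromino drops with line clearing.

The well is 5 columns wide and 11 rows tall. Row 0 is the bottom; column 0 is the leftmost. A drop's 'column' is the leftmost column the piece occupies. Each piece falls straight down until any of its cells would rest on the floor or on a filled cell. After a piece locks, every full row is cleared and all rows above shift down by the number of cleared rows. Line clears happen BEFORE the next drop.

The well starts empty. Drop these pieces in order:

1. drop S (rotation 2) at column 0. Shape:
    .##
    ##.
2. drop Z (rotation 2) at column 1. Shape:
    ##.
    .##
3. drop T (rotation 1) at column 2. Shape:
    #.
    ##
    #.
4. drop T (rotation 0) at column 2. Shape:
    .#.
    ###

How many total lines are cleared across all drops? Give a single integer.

Answer: 0

Derivation:
Drop 1: S rot2 at col 0 lands with bottom-row=0; cleared 0 line(s) (total 0); column heights now [1 2 2 0 0], max=2
Drop 2: Z rot2 at col 1 lands with bottom-row=2; cleared 0 line(s) (total 0); column heights now [1 4 4 3 0], max=4
Drop 3: T rot1 at col 2 lands with bottom-row=4; cleared 0 line(s) (total 0); column heights now [1 4 7 6 0], max=7
Drop 4: T rot0 at col 2 lands with bottom-row=7; cleared 0 line(s) (total 0); column heights now [1 4 8 9 8], max=9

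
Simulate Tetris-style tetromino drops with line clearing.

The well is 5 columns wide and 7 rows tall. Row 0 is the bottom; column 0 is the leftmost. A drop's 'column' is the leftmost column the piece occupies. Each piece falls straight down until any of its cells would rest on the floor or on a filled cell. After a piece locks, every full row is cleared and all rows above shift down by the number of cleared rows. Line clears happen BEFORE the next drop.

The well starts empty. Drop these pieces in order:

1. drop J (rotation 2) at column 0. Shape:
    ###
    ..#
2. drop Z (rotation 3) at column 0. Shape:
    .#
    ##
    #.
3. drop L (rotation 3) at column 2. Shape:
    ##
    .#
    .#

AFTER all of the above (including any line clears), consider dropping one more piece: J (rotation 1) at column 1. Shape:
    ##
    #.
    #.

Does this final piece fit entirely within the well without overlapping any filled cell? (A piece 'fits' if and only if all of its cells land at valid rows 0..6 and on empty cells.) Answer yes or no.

Answer: no

Derivation:
Drop 1: J rot2 at col 0 lands with bottom-row=0; cleared 0 line(s) (total 0); column heights now [2 2 2 0 0], max=2
Drop 2: Z rot3 at col 0 lands with bottom-row=2; cleared 0 line(s) (total 0); column heights now [4 5 2 0 0], max=5
Drop 3: L rot3 at col 2 lands with bottom-row=0; cleared 0 line(s) (total 0); column heights now [4 5 3 3 0], max=5
Test piece J rot1 at col 1 (width 2): heights before test = [4 5 3 3 0]; fits = False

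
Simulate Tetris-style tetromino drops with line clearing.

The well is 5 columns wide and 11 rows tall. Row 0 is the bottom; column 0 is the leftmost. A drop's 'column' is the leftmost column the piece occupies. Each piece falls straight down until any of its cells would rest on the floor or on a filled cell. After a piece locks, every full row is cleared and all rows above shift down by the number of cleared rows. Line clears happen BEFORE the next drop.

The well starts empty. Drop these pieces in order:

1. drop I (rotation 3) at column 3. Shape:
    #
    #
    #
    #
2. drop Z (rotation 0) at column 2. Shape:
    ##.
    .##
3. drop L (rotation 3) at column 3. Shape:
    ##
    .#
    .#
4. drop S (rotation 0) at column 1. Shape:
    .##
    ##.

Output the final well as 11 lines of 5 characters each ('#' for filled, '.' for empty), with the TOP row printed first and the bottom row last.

Drop 1: I rot3 at col 3 lands with bottom-row=0; cleared 0 line(s) (total 0); column heights now [0 0 0 4 0], max=4
Drop 2: Z rot0 at col 2 lands with bottom-row=4; cleared 0 line(s) (total 0); column heights now [0 0 6 6 5], max=6
Drop 3: L rot3 at col 3 lands with bottom-row=5; cleared 0 line(s) (total 0); column heights now [0 0 6 8 8], max=8
Drop 4: S rot0 at col 1 lands with bottom-row=7; cleared 0 line(s) (total 0); column heights now [0 8 9 9 8], max=9

Answer: .....
.....
..##.
.####
....#
..###
...##
...#.
...#.
...#.
...#.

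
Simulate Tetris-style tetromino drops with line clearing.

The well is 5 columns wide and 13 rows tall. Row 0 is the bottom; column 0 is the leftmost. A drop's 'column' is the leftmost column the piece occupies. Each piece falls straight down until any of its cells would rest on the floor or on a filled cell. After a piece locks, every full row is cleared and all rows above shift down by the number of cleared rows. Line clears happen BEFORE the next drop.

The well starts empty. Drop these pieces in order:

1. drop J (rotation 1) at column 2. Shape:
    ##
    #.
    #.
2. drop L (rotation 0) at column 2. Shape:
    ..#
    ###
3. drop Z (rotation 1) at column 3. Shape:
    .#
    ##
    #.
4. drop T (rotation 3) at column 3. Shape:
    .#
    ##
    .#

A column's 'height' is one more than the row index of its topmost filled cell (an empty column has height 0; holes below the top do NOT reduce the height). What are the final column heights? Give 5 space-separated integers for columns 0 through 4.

Drop 1: J rot1 at col 2 lands with bottom-row=0; cleared 0 line(s) (total 0); column heights now [0 0 3 3 0], max=3
Drop 2: L rot0 at col 2 lands with bottom-row=3; cleared 0 line(s) (total 0); column heights now [0 0 4 4 5], max=5
Drop 3: Z rot1 at col 3 lands with bottom-row=4; cleared 0 line(s) (total 0); column heights now [0 0 4 6 7], max=7
Drop 4: T rot3 at col 3 lands with bottom-row=7; cleared 0 line(s) (total 0); column heights now [0 0 4 9 10], max=10

Answer: 0 0 4 9 10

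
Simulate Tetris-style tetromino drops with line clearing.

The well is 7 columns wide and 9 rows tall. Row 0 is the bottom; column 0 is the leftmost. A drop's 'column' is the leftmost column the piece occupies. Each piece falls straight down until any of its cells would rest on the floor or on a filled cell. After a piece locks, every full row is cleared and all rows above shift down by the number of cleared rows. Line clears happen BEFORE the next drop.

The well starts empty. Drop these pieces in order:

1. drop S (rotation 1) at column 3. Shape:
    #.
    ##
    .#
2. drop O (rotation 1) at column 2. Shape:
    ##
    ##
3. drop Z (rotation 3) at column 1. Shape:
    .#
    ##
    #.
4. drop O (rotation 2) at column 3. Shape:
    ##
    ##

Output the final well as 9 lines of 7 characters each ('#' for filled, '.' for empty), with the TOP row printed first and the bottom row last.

Drop 1: S rot1 at col 3 lands with bottom-row=0; cleared 0 line(s) (total 0); column heights now [0 0 0 3 2 0 0], max=3
Drop 2: O rot1 at col 2 lands with bottom-row=3; cleared 0 line(s) (total 0); column heights now [0 0 5 5 2 0 0], max=5
Drop 3: Z rot3 at col 1 lands with bottom-row=4; cleared 0 line(s) (total 0); column heights now [0 6 7 5 2 0 0], max=7
Drop 4: O rot2 at col 3 lands with bottom-row=5; cleared 0 line(s) (total 0); column heights now [0 6 7 7 7 0 0], max=7

Answer: .......
.......
..###..
.####..
.###...
..##...
...#...
...##..
....#..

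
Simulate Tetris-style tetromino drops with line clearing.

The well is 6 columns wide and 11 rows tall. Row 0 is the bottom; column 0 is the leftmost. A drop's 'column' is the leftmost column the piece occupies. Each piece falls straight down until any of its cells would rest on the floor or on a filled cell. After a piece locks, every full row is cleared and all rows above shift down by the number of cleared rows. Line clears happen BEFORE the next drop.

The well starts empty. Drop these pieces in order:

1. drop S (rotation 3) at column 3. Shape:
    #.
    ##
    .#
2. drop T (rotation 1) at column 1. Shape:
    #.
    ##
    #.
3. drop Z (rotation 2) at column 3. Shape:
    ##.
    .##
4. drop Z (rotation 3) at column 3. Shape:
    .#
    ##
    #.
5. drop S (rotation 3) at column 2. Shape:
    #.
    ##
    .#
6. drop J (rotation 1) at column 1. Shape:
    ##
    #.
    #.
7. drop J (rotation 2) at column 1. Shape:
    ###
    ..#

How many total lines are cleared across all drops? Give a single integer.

Drop 1: S rot3 at col 3 lands with bottom-row=0; cleared 0 line(s) (total 0); column heights now [0 0 0 3 2 0], max=3
Drop 2: T rot1 at col 1 lands with bottom-row=0; cleared 0 line(s) (total 0); column heights now [0 3 2 3 2 0], max=3
Drop 3: Z rot2 at col 3 lands with bottom-row=2; cleared 0 line(s) (total 0); column heights now [0 3 2 4 4 3], max=4
Drop 4: Z rot3 at col 3 lands with bottom-row=4; cleared 0 line(s) (total 0); column heights now [0 3 2 6 7 3], max=7
Drop 5: S rot3 at col 2 lands with bottom-row=6; cleared 0 line(s) (total 0); column heights now [0 3 9 8 7 3], max=9
Drop 6: J rot1 at col 1 lands with bottom-row=7; cleared 0 line(s) (total 0); column heights now [0 10 10 8 7 3], max=10
Drop 7: J rot2 at col 1 lands with bottom-row=9; cleared 0 line(s) (total 0); column heights now [0 11 11 11 7 3], max=11

Answer: 0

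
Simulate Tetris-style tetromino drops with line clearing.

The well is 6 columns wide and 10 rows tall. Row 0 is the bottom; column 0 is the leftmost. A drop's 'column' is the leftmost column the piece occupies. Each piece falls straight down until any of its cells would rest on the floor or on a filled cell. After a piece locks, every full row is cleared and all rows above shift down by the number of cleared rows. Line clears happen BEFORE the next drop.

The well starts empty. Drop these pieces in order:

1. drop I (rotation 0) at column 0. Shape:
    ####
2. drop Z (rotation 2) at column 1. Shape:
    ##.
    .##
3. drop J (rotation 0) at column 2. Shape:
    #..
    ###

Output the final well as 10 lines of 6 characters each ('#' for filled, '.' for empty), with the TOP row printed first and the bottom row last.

Drop 1: I rot0 at col 0 lands with bottom-row=0; cleared 0 line(s) (total 0); column heights now [1 1 1 1 0 0], max=1
Drop 2: Z rot2 at col 1 lands with bottom-row=1; cleared 0 line(s) (total 0); column heights now [1 3 3 2 0 0], max=3
Drop 3: J rot0 at col 2 lands with bottom-row=3; cleared 0 line(s) (total 0); column heights now [1 3 5 4 4 0], max=5

Answer: ......
......
......
......
......
..#...
..###.
.##...
..##..
####..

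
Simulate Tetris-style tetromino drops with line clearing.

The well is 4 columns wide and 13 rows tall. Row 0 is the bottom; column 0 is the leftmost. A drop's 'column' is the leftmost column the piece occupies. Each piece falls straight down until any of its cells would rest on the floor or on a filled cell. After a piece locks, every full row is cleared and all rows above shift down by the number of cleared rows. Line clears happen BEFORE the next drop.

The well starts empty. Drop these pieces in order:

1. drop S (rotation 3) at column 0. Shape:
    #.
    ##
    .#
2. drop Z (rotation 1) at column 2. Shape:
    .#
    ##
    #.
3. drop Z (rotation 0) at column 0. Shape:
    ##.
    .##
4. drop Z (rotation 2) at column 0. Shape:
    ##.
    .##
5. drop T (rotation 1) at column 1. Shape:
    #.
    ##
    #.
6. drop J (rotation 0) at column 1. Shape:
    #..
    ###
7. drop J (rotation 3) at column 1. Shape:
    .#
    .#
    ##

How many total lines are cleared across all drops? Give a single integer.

Drop 1: S rot3 at col 0 lands with bottom-row=0; cleared 0 line(s) (total 0); column heights now [3 2 0 0], max=3
Drop 2: Z rot1 at col 2 lands with bottom-row=0; cleared 1 line(s) (total 1); column heights now [2 1 1 2], max=2
Drop 3: Z rot0 at col 0 lands with bottom-row=1; cleared 1 line(s) (total 2); column heights now [2 2 1 0], max=2
Drop 4: Z rot2 at col 0 lands with bottom-row=2; cleared 0 line(s) (total 2); column heights now [4 4 3 0], max=4
Drop 5: T rot1 at col 1 lands with bottom-row=4; cleared 0 line(s) (total 2); column heights now [4 7 6 0], max=7
Drop 6: J rot0 at col 1 lands with bottom-row=7; cleared 0 line(s) (total 2); column heights now [4 9 8 8], max=9
Drop 7: J rot3 at col 1 lands with bottom-row=9; cleared 0 line(s) (total 2); column heights now [4 10 12 8], max=12

Answer: 2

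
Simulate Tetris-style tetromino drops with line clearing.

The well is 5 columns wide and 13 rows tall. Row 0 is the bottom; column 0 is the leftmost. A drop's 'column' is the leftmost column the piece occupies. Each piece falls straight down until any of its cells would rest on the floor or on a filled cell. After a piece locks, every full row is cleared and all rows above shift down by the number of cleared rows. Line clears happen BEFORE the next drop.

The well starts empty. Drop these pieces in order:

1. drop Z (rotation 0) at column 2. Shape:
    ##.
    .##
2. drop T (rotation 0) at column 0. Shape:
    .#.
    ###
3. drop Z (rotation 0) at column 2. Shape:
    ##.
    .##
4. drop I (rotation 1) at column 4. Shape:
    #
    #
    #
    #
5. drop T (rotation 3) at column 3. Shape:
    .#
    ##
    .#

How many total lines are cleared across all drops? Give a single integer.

Drop 1: Z rot0 at col 2 lands with bottom-row=0; cleared 0 line(s) (total 0); column heights now [0 0 2 2 1], max=2
Drop 2: T rot0 at col 0 lands with bottom-row=2; cleared 0 line(s) (total 0); column heights now [3 4 3 2 1], max=4
Drop 3: Z rot0 at col 2 lands with bottom-row=2; cleared 1 line(s) (total 1); column heights now [0 3 3 3 1], max=3
Drop 4: I rot1 at col 4 lands with bottom-row=1; cleared 0 line(s) (total 1); column heights now [0 3 3 3 5], max=5
Drop 5: T rot3 at col 3 lands with bottom-row=5; cleared 0 line(s) (total 1); column heights now [0 3 3 7 8], max=8

Answer: 1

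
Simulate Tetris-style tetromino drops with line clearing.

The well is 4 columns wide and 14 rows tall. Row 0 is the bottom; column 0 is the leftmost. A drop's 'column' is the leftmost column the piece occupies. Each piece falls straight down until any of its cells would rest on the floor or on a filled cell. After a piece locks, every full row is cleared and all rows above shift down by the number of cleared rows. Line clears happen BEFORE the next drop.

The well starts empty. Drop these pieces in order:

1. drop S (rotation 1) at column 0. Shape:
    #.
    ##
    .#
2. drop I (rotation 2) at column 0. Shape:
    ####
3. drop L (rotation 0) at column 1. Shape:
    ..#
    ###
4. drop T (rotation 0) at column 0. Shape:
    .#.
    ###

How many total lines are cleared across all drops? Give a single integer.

Answer: 3

Derivation:
Drop 1: S rot1 at col 0 lands with bottom-row=0; cleared 0 line(s) (total 0); column heights now [3 2 0 0], max=3
Drop 2: I rot2 at col 0 lands with bottom-row=3; cleared 1 line(s) (total 1); column heights now [3 2 0 0], max=3
Drop 3: L rot0 at col 1 lands with bottom-row=2; cleared 1 line(s) (total 2); column heights now [2 2 0 3], max=3
Drop 4: T rot0 at col 0 lands with bottom-row=2; cleared 1 line(s) (total 3); column heights now [2 3 0 0], max=3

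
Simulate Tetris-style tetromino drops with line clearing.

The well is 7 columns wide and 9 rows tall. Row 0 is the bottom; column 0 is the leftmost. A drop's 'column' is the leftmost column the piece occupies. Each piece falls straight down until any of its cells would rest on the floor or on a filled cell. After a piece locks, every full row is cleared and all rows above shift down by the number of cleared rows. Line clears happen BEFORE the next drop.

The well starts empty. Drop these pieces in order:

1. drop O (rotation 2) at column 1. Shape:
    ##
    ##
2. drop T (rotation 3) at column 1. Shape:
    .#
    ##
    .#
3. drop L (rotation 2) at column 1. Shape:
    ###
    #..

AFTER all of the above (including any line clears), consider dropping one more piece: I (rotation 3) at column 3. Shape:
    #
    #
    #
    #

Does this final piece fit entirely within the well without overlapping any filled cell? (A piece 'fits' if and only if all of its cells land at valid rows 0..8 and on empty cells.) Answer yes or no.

Drop 1: O rot2 at col 1 lands with bottom-row=0; cleared 0 line(s) (total 0); column heights now [0 2 2 0 0 0 0], max=2
Drop 2: T rot3 at col 1 lands with bottom-row=2; cleared 0 line(s) (total 0); column heights now [0 4 5 0 0 0 0], max=5
Drop 3: L rot2 at col 1 lands with bottom-row=4; cleared 0 line(s) (total 0); column heights now [0 6 6 6 0 0 0], max=6
Test piece I rot3 at col 3 (width 1): heights before test = [0 6 6 6 0 0 0]; fits = False

Answer: no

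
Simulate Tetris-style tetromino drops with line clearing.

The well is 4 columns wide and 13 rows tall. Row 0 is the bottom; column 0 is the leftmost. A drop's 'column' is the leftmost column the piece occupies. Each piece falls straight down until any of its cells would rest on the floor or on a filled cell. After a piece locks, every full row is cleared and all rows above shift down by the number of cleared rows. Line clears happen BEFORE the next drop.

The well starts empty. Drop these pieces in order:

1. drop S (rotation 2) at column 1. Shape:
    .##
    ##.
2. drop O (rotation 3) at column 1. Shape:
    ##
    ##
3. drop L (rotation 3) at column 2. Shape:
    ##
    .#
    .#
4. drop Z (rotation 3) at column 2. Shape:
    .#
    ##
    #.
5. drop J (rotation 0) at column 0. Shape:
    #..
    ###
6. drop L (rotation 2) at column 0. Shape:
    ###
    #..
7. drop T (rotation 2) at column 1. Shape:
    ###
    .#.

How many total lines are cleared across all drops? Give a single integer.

Answer: 1

Derivation:
Drop 1: S rot2 at col 1 lands with bottom-row=0; cleared 0 line(s) (total 0); column heights now [0 1 2 2], max=2
Drop 2: O rot3 at col 1 lands with bottom-row=2; cleared 0 line(s) (total 0); column heights now [0 4 4 2], max=4
Drop 3: L rot3 at col 2 lands with bottom-row=2; cleared 0 line(s) (total 0); column heights now [0 4 5 5], max=5
Drop 4: Z rot3 at col 2 lands with bottom-row=5; cleared 0 line(s) (total 0); column heights now [0 4 7 8], max=8
Drop 5: J rot0 at col 0 lands with bottom-row=7; cleared 1 line(s) (total 1); column heights now [8 4 7 7], max=8
Drop 6: L rot2 at col 0 lands with bottom-row=8; cleared 0 line(s) (total 1); column heights now [10 10 10 7], max=10
Drop 7: T rot2 at col 1 lands with bottom-row=10; cleared 0 line(s) (total 1); column heights now [10 12 12 12], max=12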